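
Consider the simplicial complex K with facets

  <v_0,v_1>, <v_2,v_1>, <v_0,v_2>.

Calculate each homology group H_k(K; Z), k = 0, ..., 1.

Fix the vertex order v_0 < v_1 < v_2 and write every simplex with vertices in increasing order. Then dim K = 1 and the simplices of K are:

  0-simplices (3): [v_0], [v_1], [v_2]
  1-simplices (3): [v_0,v_1], [v_0,v_2], [v_1,v_2]

giving chain groups C_0 ≅ Z^3, C_1 ≅ Z^3.

Boundary ∂_1: C_1 → C_0 sends each edge [p,q] (with p < q) to q − p. For instance
  ∂[v_0,v_2] = [v_2] − [v_0].
As a 3×3 matrix over Z this has rank 2, with invariant factors (1,1).

Reading off H_k = ker ∂_k / im ∂_{k+1}:

  H_0: rank C_0 − rank ∂_1 = 3 − 2 = 1, and the invariant factors of ∂_1 are all 1, so H_0 ≅ Z.
  H_1: rank ker ∂_1 − rank ∂_2 = (3 − 2) − 0 = 1, and there is no ∂_2, so H_1 ≅ Z.

As a check, the Euler characteristic is 3 − 3 = 0, which agrees with 1 − 1 = 0.

H_0 ≅ Z,  H_1 ≅ Z.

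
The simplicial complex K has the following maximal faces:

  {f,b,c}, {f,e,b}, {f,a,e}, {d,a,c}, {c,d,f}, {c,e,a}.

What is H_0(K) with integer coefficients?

H_0 = Z.

Fix the vertex order a < b < c < d < e < f and write every simplex with vertices in increasing order. Then dim K = 2 and the simplices of K are:

  0-simplices (6): a, b, c, d, e, f
  1-simplices (12): ac, ad, ae, af, bc, be, bf, cd, ce, cf, df, ef
  2-simplices (6): acd, ace, aef, bcf, bef, cdf

giving chain groups C_0 ≅ Z^6, C_1 ≅ Z^12, C_2 ≅ Z^6.

The boundary map ∂_1: C_1 → C_0 sends each edge [p,q] (with p < q) to q − p. For instance
  ∂ad = d − a.
The resulting 6×12 matrix has rank 5, and its Smith normal form has invariant factors (1,1,1,1,1).

Boundary ∂_2: C_2 → C_1 maps a triangle to the signed sum of its edges. For instance
  ∂acd = cd − ad + ac,
  ∂bef = ef − bf + be.
The 12×6 boundary matrix has rank 6 and Smith normal form diag(1,1,1,1,1,1).

Reading off H_k = ker ∂_k / im ∂_{k+1}:

  H_0: rank C_0 − rank ∂_1 = 6 − 5 = 1, and the invariant factors of ∂_1 are all 1, so H_0 ≅ Z.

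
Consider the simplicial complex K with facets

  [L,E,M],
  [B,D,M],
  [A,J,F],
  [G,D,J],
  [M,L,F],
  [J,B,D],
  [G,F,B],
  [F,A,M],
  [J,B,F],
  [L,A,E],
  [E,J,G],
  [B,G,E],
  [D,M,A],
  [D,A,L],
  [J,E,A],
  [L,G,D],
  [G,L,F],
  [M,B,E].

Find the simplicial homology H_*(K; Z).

Order the vertices as A < B < D < E < F < G < J < L < M. Listing each simplex with vertices in this order, K has dimension 2 with simplices:

  0-simplices (9): A, B, D, E, F, G, J, L, M
  1-simplices (27): AD, AE, AF, AJ, AL, AM, BD, BE, BF, BG, BJ, BM, DG, DJ, DL, DM, EG, EJ, EL, EM, FG, FJ, FL, FM, GJ, GL, LM
  2-simplices (18): ADL, ADM, AEJ, AEL, AFJ, AFM, BDJ, BDM, BEG, BEM, BFG, BFJ, DGJ, DGL, EGJ, ELM, FGL, FLM

so the chain groups are C_0 ≅ Z^9, C_1 ≅ Z^27, C_2 ≅ Z^18.

∂_1: C_1 → C_0 sends each edge [p,q] (with p < q) to q − p.
As a 9×27 matrix over Z this has rank 8, with invariant factors (1,1,1,1,1,1,1,1).

Boundary ∂_2: C_2 → C_1 sends each 2-simplex [p,q,r] to [q,r] − [p,r] + [p,q]. For instance
  ∂BDJ = DJ − BJ + BD,
  ∂AFM = FM − AM + AF.
This gives a 27×18 integer matrix of rank 18; reducing to Smith normal form yields diagonal entries (1,1,1,1,1,1,1,1,1,1,1,1,1,1,1,1,1,2).

From H_k ≅ ker(∂_k) / im(∂_{k+1}) we obtain:

  H_0: rank C_0 − rank ∂_1 = 9 − 8 = 1, and the invariant factors of ∂_1 are all 1, so H_0 ≅ Z.
  H_1: rank ker ∂_1 − rank ∂_2 = (27 − 8) − 18 = 1, and ∂_2 has invariant factor 2 > 1, so H_1 ≅ Z ⊕ Z/2.
  H_2: rank ker ∂_2 − rank ∂_3 = (18 − 18) − 0 = 0, and there is no ∂_3, so H_2 ≅ 0.

As a check, the Euler characteristic is 9 − 27 + 18 = 0, which agrees with 1 − 1 + 0 = 0.
(K is a triangulation of the Klein bottle.)

H_0 ≅ Z,  H_1 ≅ Z ⊕ Z/2,  H_2 = 0.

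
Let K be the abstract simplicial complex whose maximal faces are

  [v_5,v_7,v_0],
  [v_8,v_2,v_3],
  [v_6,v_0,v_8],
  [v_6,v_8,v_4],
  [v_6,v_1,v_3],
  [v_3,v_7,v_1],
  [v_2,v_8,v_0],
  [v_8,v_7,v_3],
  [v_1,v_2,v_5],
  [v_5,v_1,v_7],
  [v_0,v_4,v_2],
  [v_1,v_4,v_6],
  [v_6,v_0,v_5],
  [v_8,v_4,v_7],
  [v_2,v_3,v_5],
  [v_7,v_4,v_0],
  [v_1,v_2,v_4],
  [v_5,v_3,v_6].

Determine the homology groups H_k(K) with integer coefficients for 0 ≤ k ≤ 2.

Order the vertices as v_0 < v_1 < v_2 < v_3 < v_4 < v_5 < v_6 < v_7 < v_8. Listing each simplex with vertices in this order, K has dimension 2 with simplices:

  0-simplices (9): [v_0], [v_1], [v_2], [v_3], [v_4], [v_5], [v_6], [v_7], [v_8]
  1-simplices (27): (27 of them)
  2-simplices (18): (18 of them)

so the chain groups are C_0 ≅ Z^9, C_1 ≅ Z^27, C_2 ≅ Z^18.

Boundary ∂_1: C_1 → C_0 sends each edge [p,q] (with p < q) to q − p. For instance
  ∂[v_1,v_3] = [v_3] − [v_1].
The 9×27 boundary matrix has rank 8 and Smith normal form diag(1,1,1,1,1,1,1,1).

The boundary map ∂_2: C_2 → C_1 maps a triangle to the signed sum of its edges. For instance
  ∂[v_1,v_3,v_7] = [v_3,v_7] − [v_1,v_7] + [v_1,v_3],
  ∂[v_0,v_2,v_8] = [v_2,v_8] − [v_0,v_8] + [v_0,v_2].
The 27×18 boundary matrix has rank 18 and Smith normal form diag(1,1,1,1,1,1,1,1,1,1,1,1,1,1,1,1,1,2).

From H_k ≅ ker(∂_k) / im(∂_{k+1}) we obtain:

  H_0: rank C_0 − rank ∂_1 = 9 − 8 = 1, and the invariant factors of ∂_1 are all 1, so H_0 = Z.
  H_1: rank ker ∂_1 − rank ∂_2 = (27 − 8) − 18 = 1, and ∂_2 has invariant factor 2 > 1, so H_1 = Z ⊕ Z/2Z.
  H_2: rank ker ∂_2 − rank ∂_3 = (18 − 18) − 0 = 0, and there is no ∂_3, so H_2 = 0.

H_0 = Z,  H_1 = Z ⊕ Z/2Z,  H_2 = 0.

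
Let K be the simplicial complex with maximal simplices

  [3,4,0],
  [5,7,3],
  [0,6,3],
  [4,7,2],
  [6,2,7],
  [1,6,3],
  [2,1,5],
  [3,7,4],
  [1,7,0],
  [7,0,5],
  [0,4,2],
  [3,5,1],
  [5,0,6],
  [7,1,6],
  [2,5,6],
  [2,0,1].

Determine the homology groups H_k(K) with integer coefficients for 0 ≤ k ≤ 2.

We work with the vertex ordering 0 < 1 < 2 < 3 < 4 < 5 < 6 < 7. The simplices of K, each written with vertices in increasing order, are:

  0-simplices (8): [0], [1], [2], [3], [4], [5], [6], [7]
  1-simplices (24): (24 of them)
  2-simplices (16): [0,1,2], [0,1,7], [0,2,4], [0,3,4], [0,3,6], [0,5,6], [0,5,7], [1,2,5], [1,3,5], [1,3,6], [1,6,7], [2,4,7], [2,5,6], [2,6,7], [3,4,7], [3,5,7]

giving chain groups C_0 ≅ Z^8, C_1 ≅ Z^24, C_2 ≅ Z^16.

∂_1: C_1 → C_0 is given by ∂[p,q] = [q] − [p]. For instance
  ∂[0,6] = [6] − [0].
This gives a 8×24 integer matrix of rank 7; reducing to Smith normal form yields diagonal entries (1,1,1,1,1,1,1).

∂_2: C_2 → C_1 acts by ∂[p,q,r] = [q,r] − [p,r] + [p,q]. For instance
  ∂[3,5,7] = [5,7] − [3,7] + [3,5],
  ∂[1,3,6] = [3,6] − [1,6] + [1,3].
The resulting 24×16 matrix has rank 15, and its Smith normal form has invariant factors (1,1,1,1,1,1,1,1,1,1,1,1,1,1,1).

Reading off H_k = ker ∂_k / im ∂_{k+1}:

  H_0: rank C_0 − rank ∂_1 = 8 − 7 = 1, and the invariant factors of ∂_1 are all 1, so H_0 = Z.
  H_1: rank ker ∂_1 − rank ∂_2 = (24 − 7) − 15 = 2, and the invariant factors of ∂_2 are all 1, so H_1 = Z^2.
  H_2: rank ker ∂_2 − rank ∂_3 = (16 − 15) − 0 = 1, and there is no ∂_3, so H_2 = Z.

H_0 = Z,  H_1 = Z^2,  H_2 = Z.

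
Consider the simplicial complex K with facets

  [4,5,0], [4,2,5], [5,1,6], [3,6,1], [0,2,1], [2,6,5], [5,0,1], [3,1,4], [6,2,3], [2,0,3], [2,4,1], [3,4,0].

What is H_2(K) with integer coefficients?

H_2 ≅ 0.

K has 7 vertices, 18 edges, 12 triangles.
rank ∂_2 = 12, rank ∂_3 = 0 ⇒ b_2 = 12 − 12 − 0 = 0. So H_2 ≅ 0.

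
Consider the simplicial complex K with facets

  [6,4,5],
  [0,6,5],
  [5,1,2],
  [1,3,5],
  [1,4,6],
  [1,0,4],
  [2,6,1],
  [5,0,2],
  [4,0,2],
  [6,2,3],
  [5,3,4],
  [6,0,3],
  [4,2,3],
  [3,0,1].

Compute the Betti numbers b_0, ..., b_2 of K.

b_0 = 1, b_1 = 2, b_2 = 1.

Order the vertices as 0 < 1 < 2 < 3 < 4 < 5 < 6. Listing each simplex with vertices in this order, K has dimension 2 with simplices:

  0-simplices (7): [0], [1], [2], [3], [4], [5], [6]
  1-simplices (21): [0,1], [0,2], [0,3], [0,4], [0,5], [0,6], [1,2], [1,3], [1,4], [1,5], [1,6], [2,3], [2,4], [2,5], [2,6], [3,4], [3,5], [3,6], [4,5], [4,6], [5,6]
  2-simplices (14): [0,1,3], [0,1,4], [0,2,4], [0,2,5], [0,3,6], [0,5,6], [1,2,5], [1,2,6], [1,3,5], [1,4,6], [2,3,4], [2,3,6], [3,4,5], [4,5,6]

Hence C_0 ≅ Z^7, C_1 ≅ Z^21, C_2 ≅ Z^14.

The boundary map ∂_1: C_1 → C_0 sends each edge [p,q] (with p < q) to q − p. For instance
  ∂[0,3] = [3] − [0].
This gives a 7×21 integer matrix of rank 6; reducing to Smith normal form yields diagonal entries (1,1,1,1,1,1).

∂_2: C_2 → C_1 maps a triangle to the signed sum of its edges. For instance
  ∂[0,2,5] = [2,5] − [0,5] + [0,2],
  ∂[1,2,6] = [2,6] − [1,6] + [1,2].
The 21×14 boundary matrix has rank 13 and Smith normal form diag(1,1,1,1,1,1,1,1,1,1,1,1,1).

From H_k ≅ ker(∂_k) / im(∂_{k+1}) we obtain:

  H_0: rank C_0 − rank ∂_1 = 7 − 6 = 1, and the invariant factors of ∂_1 are all 1, so H_0 = Z.
  H_1: rank ker ∂_1 − rank ∂_2 = (21 − 6) − 13 = 2, and the invariant factors of ∂_2 are all 1, so H_1 = Z^2.
  H_2: rank ker ∂_2 − rank ∂_3 = (14 − 13) − 0 = 1, and there is no ∂_3, so H_2 = Z.

As a check, the Euler characteristic is 7 − 21 + 14 = 0, which agrees with 1 − 2 + 1 = 0.

Hence the Betti numbers are b_0 = 1, b_1 = 2, b_2 = 1.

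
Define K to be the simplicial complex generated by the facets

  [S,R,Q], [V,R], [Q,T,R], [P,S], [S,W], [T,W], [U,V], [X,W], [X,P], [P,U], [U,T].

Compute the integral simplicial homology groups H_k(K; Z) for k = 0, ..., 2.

H_0 = Z,  H_1 = Z^4,  H_2 = 0.

Fix the vertex order P < Q < R < S < T < U < V < W < X and write every simplex with vertices in increasing order. Then dim K = 2 and the simplices of K are:

  0-simplices (9): P, Q, R, S, T, U, V, W, X
  1-simplices (14): PS, PU, PX, QR, QS, QT, RS, RT, RV, SW, TU, TW, UV, WX
  2-simplices (2): QRS, QRT

Hence C_0 ≅ Z^9, C_1 ≅ Z^14, C_2 ≅ Z^2.

∂_1: C_1 → C_0 sends each edge [p,q] (with p < q) to q − p. For instance
  ∂PU = U − P.
This gives a 9×14 integer matrix of rank 8; reducing to Smith normal form yields diagonal entries (1,1,1,1,1,1,1,1).

The boundary map ∂_2: C_2 → C_1 maps a triangle to the signed sum of its edges. For instance
  ∂QRT = RT − QT + QR,
  ∂QRS = RS − QS + QR.
The resulting 14×2 matrix has rank 2, and its Smith normal form has invariant factors (1,1).

Computing H_k = (kernel of ∂_k) / (image of ∂_{k+1}):

  H_0: rank C_0 − rank ∂_1 = 9 − 8 = 1, and the invariant factors of ∂_1 are all 1, so H_0 = Z.
  H_1: rank ker ∂_1 − rank ∂_2 = (14 − 8) − 2 = 4, and the invariant factors of ∂_2 are all 1, so H_1 = Z^4.
  H_2: rank ker ∂_2 − rank ∂_3 = (2 − 2) − 0 = 0, and there is no ∂_3, so H_2 = 0.

As a check, the Euler characteristic is 9 − 14 + 2 = -3, which agrees with 1 − 4 + 0 = -3.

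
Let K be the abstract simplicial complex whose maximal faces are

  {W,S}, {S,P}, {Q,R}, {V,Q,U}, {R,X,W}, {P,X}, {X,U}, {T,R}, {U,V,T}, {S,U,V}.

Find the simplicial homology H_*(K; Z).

H_0 = Z,  H_1 = Z^4,  H_2 = 0.

Fix the vertex order P < Q < R < S < T < U < V < W < X and write every simplex with vertices in increasing order. Then dim K = 2 and the simplices of K are:

  0-simplices (9): P, Q, R, S, T, U, V, W, X
  1-simplices (16): PS, PX, QR, QU, QV, RT, RW, RX, SU, SV, SW, TU, TV, UV, UX, WX
  2-simplices (4): QUV, RWX, SUV, TUV

giving chain groups C_0 ≅ Z^9, C_1 ≅ Z^16, C_2 ≅ Z^4.

∂_1: C_1 → C_0 maps an edge to its endpoints' difference, ∂[p,q] = q − p. For instance
  ∂UV = V − U.
The resulting 9×16 matrix has rank 8, and its Smith normal form has invariant factors (1,1,1,1,1,1,1,1).

The boundary map ∂_2: C_2 → C_1 acts by ∂[p,q,r] = [q,r] − [p,r] + [p,q]. For instance
  ∂SUV = UV − SV + SU,
  ∂TUV = UV − TV + TU.
The resulting 16×4 matrix has rank 4, and its Smith normal form has invariant factors (1,1,1,1).

Computing H_k = (kernel of ∂_k) / (image of ∂_{k+1}):

  H_0: rank C_0 − rank ∂_1 = 9 − 8 = 1, and the invariant factors of ∂_1 are all 1, so H_0 = Z.
  H_1: rank ker ∂_1 − rank ∂_2 = (16 − 8) − 4 = 4, and the invariant factors of ∂_2 are all 1, so H_1 = Z^4.
  H_2: rank ker ∂_2 − rank ∂_3 = (4 − 4) − 0 = 0, and there is no ∂_3, so H_2 = 0.

As a check, the Euler characteristic is 9 − 16 + 4 = -3, which agrees with 1 − 4 + 0 = -3.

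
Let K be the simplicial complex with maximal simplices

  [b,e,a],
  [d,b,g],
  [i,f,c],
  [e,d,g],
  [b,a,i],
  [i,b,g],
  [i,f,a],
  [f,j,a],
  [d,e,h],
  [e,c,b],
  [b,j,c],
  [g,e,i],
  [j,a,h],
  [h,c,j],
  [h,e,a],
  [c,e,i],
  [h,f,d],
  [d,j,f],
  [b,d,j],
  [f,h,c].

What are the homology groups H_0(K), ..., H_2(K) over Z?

H_0 ≅ Z,  H_1 ≅ Z ⊕ Z/2,  H_2 = 0.

K has 10 vertices, 30 edges, 20 triangles.
rank ∂_0 = 0, rank ∂_1 = 9 ⇒ b_0 = 10 − 0 − 9 = 1; all invariant factors of ∂_1 are 1 so no torsion. So H_0 ≅ Z.
rank ∂_1 = 9, rank ∂_2 = 20 ⇒ b_1 = 30 − 9 − 20 = 1; ∂_2 has invariant factor(s) [2] giving torsion. So H_1 ≅ Z ⊕ Z/2.
rank ∂_2 = 20, rank ∂_3 = 0 ⇒ b_2 = 20 − 20 − 0 = 0. So H_2 ≅ 0.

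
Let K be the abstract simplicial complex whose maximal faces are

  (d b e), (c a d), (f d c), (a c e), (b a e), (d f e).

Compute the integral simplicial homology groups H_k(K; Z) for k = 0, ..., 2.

H_0 ≅ Z,  H_1 ≅ Z,  H_2 = 0.

Fix the vertex order a < b < c < d < e < f and write every simplex with vertices in increasing order. Then dim K = 2 and the simplices of K are:

  0-simplices (6): a, b, c, d, e, f
  1-simplices (12): ab, ac, ad, ae, bd, be, cd, ce, cf, de, df, ef
  2-simplices (6): abe, acd, ace, bde, cdf, def

giving chain groups C_0 ≅ Z^6, C_1 ≅ Z^12, C_2 ≅ Z^6.

The boundary map ∂_1: C_1 → C_0 sends each edge [p,q] (with p < q) to q − p. For instance
  ∂cf = f − c.
The 6×12 boundary matrix has rank 5 and Smith normal form diag(1,1,1,1,1).

∂_2: C_2 → C_1 maps a triangle to the signed sum of its edges. For instance
  ∂acd = cd − ad + ac,
  ∂cdf = df − cf + cd.
As a 12×6 matrix over Z this has rank 6, with invariant factors (1,1,1,1,1,1).

Now H_k = ker ∂_k / im ∂_{k+1}, so:

  H_0: rank C_0 − rank ∂_1 = 6 − 5 = 1, and the invariant factors of ∂_1 are all 1, so H_0 ≅ Z.
  H_1: rank ker ∂_1 − rank ∂_2 = (12 − 5) − 6 = 1, and the invariant factors of ∂_2 are all 1, so H_1 ≅ Z.
  H_2: rank ker ∂_2 − rank ∂_3 = (6 − 6) − 0 = 0, and there is no ∂_3, so H_2 ≅ 0.

(K is a triangulation of the cylinder S^1 x I.)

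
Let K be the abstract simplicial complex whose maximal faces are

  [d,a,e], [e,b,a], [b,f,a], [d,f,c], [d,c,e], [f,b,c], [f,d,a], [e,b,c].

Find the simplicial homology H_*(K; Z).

H_0 = Z,  H_1 = 0,  H_2 = Z.

Fix the vertex order a < b < c < d < e < f and write every simplex with vertices in increasing order. Then dim K = 2 and the simplices of K are:

  0-simplices (6): a, b, c, d, e, f
  1-simplices (12): ab, ad, ae, af, bc, be, bf, cd, ce, cf, de, df
  2-simplices (8): abe, abf, ade, adf, bce, bcf, cde, cdf

Hence C_0 ≅ Z^6, C_1 ≅ Z^12, C_2 ≅ Z^8.

∂_1: C_1 → C_0 is given by ∂[p,q] = [q] − [p]. For instance
  ∂af = f − a.
The resulting 6×12 matrix has rank 5, and its Smith normal form has invariant factors (1,1,1,1,1).

∂_2: C_2 → C_1 maps a triangle to the signed sum of its edges. For instance
  ∂adf = df − af + ad,
  ∂abf = bf − af + ab.
This gives a 12×8 integer matrix of rank 7; reducing to Smith normal form yields diagonal entries (1,1,1,1,1,1,1).

Reading off H_k = ker ∂_k / im ∂_{k+1}:

  H_0: rank C_0 − rank ∂_1 = 6 − 5 = 1, and the invariant factors of ∂_1 are all 1, so H_0 ≅ Z.
  H_1: rank ker ∂_1 − rank ∂_2 = (12 − 5) − 7 = 0, and the invariant factors of ∂_2 are all 1, so H_1 ≅ 0.
  H_2: rank ker ∂_2 − rank ∂_3 = (8 − 7) − 0 = 1, and there is no ∂_3, so H_2 ≅ Z.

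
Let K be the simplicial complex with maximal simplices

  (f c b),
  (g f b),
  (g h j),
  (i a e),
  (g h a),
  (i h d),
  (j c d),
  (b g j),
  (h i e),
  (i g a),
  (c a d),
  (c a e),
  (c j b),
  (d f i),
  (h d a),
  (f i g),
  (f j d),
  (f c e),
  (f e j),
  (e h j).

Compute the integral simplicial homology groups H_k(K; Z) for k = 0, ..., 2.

H_0 = Z,  H_1 = Z ⊕ Z_2,  H_2 = 0.

Order the vertices as a < b < c < d < e < f < g < h < i < j. Listing each simplex with vertices in this order, K has dimension 2 with simplices:

  0-simplices (10): a, b, c, d, e, f, g, h, i, j
  1-simplices (30): ac, ad, ae, ag, ah, ai, bc, bf, bg, bj, cd, ce, cf, cj, df, dh, di, dj, ef, eh, ei, ej, fg, fi, fj, gh, gi, gj, hi, hj
  2-simplices (20): acd, ace, adh, aei, agh, agi, bcf, bcj, bfg, bgj, cdj, cef, dfi, dfj, dhi, efj, ehi, ehj, fgi, ghj

giving chain groups C_0 ≅ Z^10, C_1 ≅ Z^30, C_2 ≅ Z^20.

The boundary map ∂_1: C_1 → C_0 maps an edge to its endpoints' difference, ∂[p,q] = q − p.
The resulting 10×30 matrix has rank 9, and its Smith normal form has invariant factors (1,1,1,1,1,1,1,1,1).

∂_2: C_2 → C_1 acts by ∂[p,q,r] = [q,r] − [p,r] + [p,q]. For instance
  ∂bfg = fg − bg + bf,
  ∂bcf = cf − bf + bc.
The resulting 30×20 matrix has rank 20, and its Smith normal form has invariant factors (1,1,1,1,1,1,1,1,1,1,1,1,1,1,1,1,1,1,1,2).

Reading off H_k = ker ∂_k / im ∂_{k+1}:

  H_0: rank C_0 − rank ∂_1 = 10 − 9 = 1, and the invariant factors of ∂_1 are all 1, so H_0 = Z.
  H_1: rank ker ∂_1 − rank ∂_2 = (30 − 9) − 20 = 1, and ∂_2 has invariant factor 2 > 1, so H_1 = Z ⊕ Z_2.
  H_2: rank ker ∂_2 − rank ∂_3 = (20 − 20) − 0 = 0, and there is no ∂_3, so H_2 = 0.

As a check, the Euler characteristic is 10 − 30 + 20 = 0, which agrees with 1 − 1 + 0 = 0.
(K is a triangulation of the Klein bottle.)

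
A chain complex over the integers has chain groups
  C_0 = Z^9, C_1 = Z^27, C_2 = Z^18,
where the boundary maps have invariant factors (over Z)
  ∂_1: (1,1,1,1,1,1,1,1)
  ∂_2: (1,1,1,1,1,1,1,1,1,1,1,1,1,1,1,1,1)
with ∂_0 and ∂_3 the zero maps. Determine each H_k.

H_0: b_0 = 9 − 0 − 8 = 1; torsion from ∂_1 factors > 1: none. So H_0 ≅ Z.
H_1: b_1 = 27 − 8 − 17 = 2; torsion from ∂_2 factors > 1: none. So H_1 ≅ Z^2.
H_2: b_2 = 18 − 17 − 0 = 1; torsion from ∂_3 factors > 1: none. So H_2 ≅ Z.

H_0 ≅ Z,  H_1 ≅ Z^2,  H_2 ≅ Z.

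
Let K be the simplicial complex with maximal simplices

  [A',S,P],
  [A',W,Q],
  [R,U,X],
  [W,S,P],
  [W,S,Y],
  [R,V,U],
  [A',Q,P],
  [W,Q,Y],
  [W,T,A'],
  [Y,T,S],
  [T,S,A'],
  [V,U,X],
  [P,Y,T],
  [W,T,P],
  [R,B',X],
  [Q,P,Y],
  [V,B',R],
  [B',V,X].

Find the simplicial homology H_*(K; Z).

H_0 ≅ Z^2,  H_1 ≅ Z/2,  H_2 ≅ Z.

K has 12 vertices, 27 edges, 18 triangles.
rank ∂_0 = 0, rank ∂_1 = 10 ⇒ b_0 = 12 − 0 − 10 = 2; all invariant factors of ∂_1 are 1 so no torsion. So H_0 = Z^2.
rank ∂_1 = 10, rank ∂_2 = 17 ⇒ b_1 = 27 − 10 − 17 = 0; ∂_2 has invariant factor(s) [2] giving torsion. So H_1 = Z/2.
rank ∂_2 = 17, rank ∂_3 = 0 ⇒ b_2 = 18 − 17 − 0 = 1. So H_2 = Z.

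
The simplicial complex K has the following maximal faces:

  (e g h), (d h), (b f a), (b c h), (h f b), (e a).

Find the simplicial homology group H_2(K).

K has 8 vertices, 12 edges, 4 triangles.
rank ∂_2 = 4, rank ∂_3 = 0 ⇒ b_2 = 4 − 4 − 0 = 0. So H_2 ≅ 0.

H_2 = 0.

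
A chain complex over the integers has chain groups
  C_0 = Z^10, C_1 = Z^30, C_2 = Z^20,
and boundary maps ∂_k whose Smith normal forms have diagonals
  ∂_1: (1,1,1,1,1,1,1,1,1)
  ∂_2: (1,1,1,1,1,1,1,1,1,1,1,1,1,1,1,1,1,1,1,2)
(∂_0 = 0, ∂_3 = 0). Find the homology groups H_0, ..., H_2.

H_0: b_0 = 10 − 0 − 9 = 1; torsion from ∂_1 factors > 1: none. So H_0 = Z.
H_1: b_1 = 30 − 9 − 20 = 1; torsion from ∂_2 factors > 1: [2]. So H_1 = Z ⊕ Z/2.
H_2: b_2 = 20 − 20 − 0 = 0; torsion from ∂_3 factors > 1: none. So H_2 = 0.

H_0 = Z,  H_1 = Z ⊕ Z/2,  H_2 = 0.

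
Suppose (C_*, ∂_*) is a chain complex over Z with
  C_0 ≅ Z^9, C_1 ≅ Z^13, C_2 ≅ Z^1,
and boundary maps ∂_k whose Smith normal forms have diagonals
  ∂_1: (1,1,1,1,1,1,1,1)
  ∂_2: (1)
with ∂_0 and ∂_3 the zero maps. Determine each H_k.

H_0: b_0 = 9 − 0 − 8 = 1; torsion from ∂_1 factors > 1: none. So H_0 ≅ Z.
H_1: b_1 = 13 − 8 − 1 = 4; torsion from ∂_2 factors > 1: none. So H_1 ≅ Z^4.
H_2: b_2 = 1 − 1 − 0 = 0; torsion from ∂_3 factors > 1: none. So H_2 ≅ 0.

H_0 ≅ Z,  H_1 ≅ Z^4,  H_2 = 0.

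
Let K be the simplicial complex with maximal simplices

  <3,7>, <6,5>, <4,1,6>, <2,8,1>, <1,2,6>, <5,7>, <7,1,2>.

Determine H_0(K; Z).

We work with the vertex ordering 1 < 2 < 3 < 4 < 5 < 6 < 7 < 8. The simplices of K, each written with vertices in increasing order, are:

  0-simplices (8): [1], [2], [3], [4], [5], [6], [7], [8]
  1-simplices (12): [1,2], [1,4], [1,6], [1,7], [1,8], [2,6], [2,7], [2,8], [3,7], [4,6], [5,6], [5,7]
  2-simplices (4): [1,2,6], [1,2,7], [1,2,8], [1,4,6]

so the chain groups are C_0 ≅ Z^8, C_1 ≅ Z^12, C_2 ≅ Z^4.

Boundary ∂_1: C_1 → C_0 maps an edge to its endpoints' difference, ∂[p,q] = q − p. For instance
  ∂[1,6] = [6] − [1].
This gives a 8×12 integer matrix of rank 7; reducing to Smith normal form yields diagonal entries (1,1,1,1,1,1,1).

Boundary ∂_2: C_2 → C_1 sends each 2-simplex [p,q,r] to [q,r] − [p,r] + [p,q]. For instance
  ∂[1,2,8] = [2,8] − [1,8] + [1,2],
  ∂[1,2,7] = [2,7] − [1,7] + [1,2].
This gives a 12×4 integer matrix of rank 4; reducing to Smith normal form yields diagonal entries (1,1,1,1).

From H_k ≅ ker(∂_k) / im(∂_{k+1}) we obtain:

  H_0: rank C_0 − rank ∂_1 = 8 − 7 = 1, and the invariant factors of ∂_1 are all 1, so H_0 = Z.

H_0 = Z.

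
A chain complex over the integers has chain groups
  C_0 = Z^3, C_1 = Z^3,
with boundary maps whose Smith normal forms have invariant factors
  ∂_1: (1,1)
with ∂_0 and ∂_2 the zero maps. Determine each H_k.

H_0 ≅ Z,  H_1 ≅ Z.

H_0: b_0 = 3 − 0 − 2 = 1; torsion from ∂_1 factors > 1: none. So H_0 ≅ Z.
H_1: b_1 = 3 − 2 − 0 = 1; torsion from ∂_2 factors > 1: none. So H_1 ≅ Z.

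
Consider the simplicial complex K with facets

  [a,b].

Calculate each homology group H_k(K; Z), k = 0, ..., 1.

We work with the vertex ordering a < b. The simplices of K, each written with vertices in increasing order, are:

  0-simplices (2): a, b
  1-simplices (1): ab

so the chain groups are C_0 ≅ Z^2, C_1 ≅ Z^1.

The boundary map ∂_1: C_1 → C_0 maps an edge to its endpoints' difference, ∂[p,q] = q − p. For instance
  ∂ab = b − a.
As a 2×1 matrix over Z this has rank 1, with invariant factors (1).

Now H_k = ker ∂_k / im ∂_{k+1}, so:

  H_0: rank C_0 − rank ∂_1 = 2 − 1 = 1, and the invariant factors of ∂_1 are all 1, so H_0 = Z.
  H_1: rank ker ∂_1 − rank ∂_2 = (1 − 1) − 0 = 0, and there is no ∂_2, so H_1 = 0.

H_0 = Z,  H_1 = 0.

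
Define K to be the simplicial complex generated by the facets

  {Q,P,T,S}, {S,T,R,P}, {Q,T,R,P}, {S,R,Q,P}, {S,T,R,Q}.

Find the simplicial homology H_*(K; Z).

Fix the vertex order P < Q < R < S < T and write every simplex with vertices in increasing order. Then dim K = 3 and the simplices of K are:

  0-simplices (5): P, Q, R, S, T
  1-simplices (10): PQ, PR, PS, PT, QR, QS, QT, RS, RT, ST
  2-simplices (10): PQR, PQS, PQT, PRS, PRT, PST, QRS, QRT, QST, RST
  3-simplices (5): PQRS, PQRT, PQST, PRST, QRST

so the chain groups are C_0 ≅ Z^5, C_1 ≅ Z^10, C_2 ≅ Z^10, C_3 ≅ Z^5.

∂_1: C_1 → C_0 is given by ∂[p,q] = [q] − [p]. For instance
  ∂PQ = Q − P.
The 5×10 boundary matrix has rank 4 and Smith normal form diag(1,1,1,1).

Boundary ∂_2: C_2 → C_1 acts by ∂[p,q,r] = [q,r] − [p,r] + [p,q]. For instance
  ∂PQT = QT − PT + PQ,
  ∂PQR = QR − PR + PQ.
As a 10×10 matrix over Z this has rank 6, with invariant factors (1,1,1,1,1,1).

Boundary ∂_3: C_3 → C_2 sends each 3-simplex σ to the alternating sum Σ_i (−1)^i (σ with its i-th vertex removed). For instance
  ∂QRST = RST − QST + QRT − QRS,
  ∂PQST = QST − PST + PQT − PQS.
This gives a 10×5 integer matrix of rank 4; reducing to Smith normal form yields diagonal entries (1,1,1,1).

Reading off H_k = ker ∂_k / im ∂_{k+1}:

  H_0: rank C_0 − rank ∂_1 = 5 − 4 = 1, and the invariant factors of ∂_1 are all 1, so H_0 = Z.
  H_1: rank ker ∂_1 − rank ∂_2 = (10 − 4) − 6 = 0, and the invariant factors of ∂_2 are all 1, so H_1 = 0.
  H_2: rank ker ∂_2 − rank ∂_3 = (10 − 6) − 4 = 0, and the invariant factors of ∂_3 are all 1, so H_2 = 0.
  H_3: rank ker ∂_3 − rank ∂_4 = (5 − 4) − 0 = 1, and there is no ∂_4, so H_3 = Z.

H_0 ≅ Z,  H_1 = 0,  H_2 = 0,  H_3 ≅ Z.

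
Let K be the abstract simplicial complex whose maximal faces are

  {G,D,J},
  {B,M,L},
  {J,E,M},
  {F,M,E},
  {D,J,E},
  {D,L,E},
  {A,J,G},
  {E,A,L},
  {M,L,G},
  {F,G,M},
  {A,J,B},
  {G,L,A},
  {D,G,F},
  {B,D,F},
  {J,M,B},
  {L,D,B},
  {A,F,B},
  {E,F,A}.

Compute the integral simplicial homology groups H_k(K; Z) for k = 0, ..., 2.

H_0 = Z,  H_1 = Z^2,  H_2 = Z.

K has 9 vertices, 27 edges, 18 triangles.
rank ∂_0 = 0, rank ∂_1 = 8 ⇒ b_0 = 9 − 0 − 8 = 1; all invariant factors of ∂_1 are 1 so no torsion. So H_0 ≅ Z.
rank ∂_1 = 8, rank ∂_2 = 17 ⇒ b_1 = 27 − 8 − 17 = 2; all invariant factors of ∂_2 are 1 so no torsion. So H_1 ≅ Z^2.
rank ∂_2 = 17, rank ∂_3 = 0 ⇒ b_2 = 18 − 17 − 0 = 1. So H_2 ≅ Z.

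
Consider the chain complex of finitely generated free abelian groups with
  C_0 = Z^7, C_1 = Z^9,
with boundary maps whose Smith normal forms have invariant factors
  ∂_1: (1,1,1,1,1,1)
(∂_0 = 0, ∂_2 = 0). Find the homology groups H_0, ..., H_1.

H_0 = Z,  H_1 = Z^3.

H_0: b_0 = 7 − 0 − 6 = 1; torsion from ∂_1 factors > 1: none. So H_0 = Z.
H_1: b_1 = 9 − 6 − 0 = 3; torsion from ∂_2 factors > 1: none. So H_1 = Z^3.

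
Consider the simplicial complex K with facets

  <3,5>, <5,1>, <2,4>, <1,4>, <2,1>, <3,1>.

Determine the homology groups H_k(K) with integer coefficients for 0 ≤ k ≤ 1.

Order the vertices as 1 < 2 < 3 < 4 < 5. Listing each simplex with vertices in this order, K has dimension 1 with simplices:

  0-simplices (5): [1], [2], [3], [4], [5]
  1-simplices (6): [1,2], [1,3], [1,4], [1,5], [2,4], [3,5]

Hence C_0 ≅ Z^5, C_1 ≅ Z^6.

∂_1: C_1 → C_0 is given by ∂[p,q] = [q] − [p].
The resulting 5×6 matrix has rank 4, and its Smith normal form has invariant factors (1,1,1,1).

Now H_k = ker ∂_k / im ∂_{k+1}, so:

  H_0: rank C_0 − rank ∂_1 = 5 − 4 = 1, and the invariant factors of ∂_1 are all 1, so H_0 = Z.
  H_1: rank ker ∂_1 − rank ∂_2 = (6 − 4) − 0 = 2, and there is no ∂_2, so H_1 = Z^2.

H_0 = Z,  H_1 = Z^2.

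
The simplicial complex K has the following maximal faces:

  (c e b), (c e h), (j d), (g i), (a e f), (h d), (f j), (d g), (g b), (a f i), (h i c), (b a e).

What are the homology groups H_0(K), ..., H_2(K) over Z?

H_0 ≅ Z,  H_1 ≅ Z^4,  H_2 = 0.

Fix the vertex order a < b < c < d < e < f < g < h < i < j and write every simplex with vertices in increasing order. Then dim K = 2 and the simplices of K are:

  0-simplices (10): a, b, c, d, e, f, g, h, i, j
  1-simplices (19): ab, ae, af, ai, bc, be, bg, ce, ch, ci, dg, dh, dj, ef, eh, fi, fj, gi, hi
  2-simplices (6): abe, aef, afi, bce, ceh, chi

giving chain groups C_0 ≅ Z^10, C_1 ≅ Z^19, C_2 ≅ Z^6.

The boundary map ∂_1: C_1 → C_0 is given by ∂[p,q] = [q] − [p]. For instance
  ∂ci = i − c.
The 10×19 boundary matrix has rank 9 and Smith normal form diag(1,1,1,1,1,1,1,1,1).

∂_2: C_2 → C_1 acts by ∂[p,q,r] = [q,r] − [p,r] + [p,q]. For instance
  ∂chi = hi − ci + ch,
  ∂aef = ef − af + ae.
As a 19×6 matrix over Z this has rank 6, with invariant factors (1,1,1,1,1,1).

From H_k ≅ ker(∂_k) / im(∂_{k+1}) we obtain:

  H_0: rank C_0 − rank ∂_1 = 10 − 9 = 1, and the invariant factors of ∂_1 are all 1, so H_0 ≅ Z.
  H_1: rank ker ∂_1 − rank ∂_2 = (19 − 9) − 6 = 4, and the invariant factors of ∂_2 are all 1, so H_1 ≅ Z^4.
  H_2: rank ker ∂_2 − rank ∂_3 = (6 − 6) − 0 = 0, and there is no ∂_3, so H_2 ≅ 0.

As a check, the Euler characteristic is 10 − 19 + 6 = -3, which agrees with 1 − 4 + 0 = -3.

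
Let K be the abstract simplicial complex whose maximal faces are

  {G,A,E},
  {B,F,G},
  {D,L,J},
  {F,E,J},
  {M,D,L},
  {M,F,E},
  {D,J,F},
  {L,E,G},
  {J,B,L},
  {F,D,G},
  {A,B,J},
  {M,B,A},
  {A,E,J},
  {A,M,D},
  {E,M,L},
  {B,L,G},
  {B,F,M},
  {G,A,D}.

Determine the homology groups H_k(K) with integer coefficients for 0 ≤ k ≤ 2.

Fix the vertex order A < B < D < E < F < G < J < L < M and write every simplex with vertices in increasing order. Then dim K = 2 and the simplices of K are:

  0-simplices (9): A, B, D, E, F, G, J, L, M
  1-simplices (27): AB, AD, AE, AG, AJ, AM, BF, BG, BJ, BL, BM, DF, DG, DJ, DL, DM, EF, EG, EJ, EL, EM, FG, FJ, FM, GL, JL, LM
  2-simplices (18): ABJ, ABM, ADG, ADM, AEG, AEJ, BFG, BFM, BGL, BJL, DFG, DFJ, DJL, DLM, EFJ, EFM, EGL, ELM

Hence C_0 ≅ Z^9, C_1 ≅ Z^27, C_2 ≅ Z^18.

Boundary ∂_1: C_1 → C_0 maps an edge to its endpoints' difference, ∂[p,q] = q − p.
As a 9×27 matrix over Z this has rank 8, with invariant factors (1,1,1,1,1,1,1,1).

The boundary map ∂_2: C_2 → C_1 maps a triangle to the signed sum of its edges. For instance
  ∂DLM = LM − DM + DL,
  ∂EFJ = FJ − EJ + EF.
This gives a 27×18 integer matrix of rank 17; reducing to Smith normal form yields diagonal entries (1,1,1,1,1,1,1,1,1,1,1,1,1,1,1,1,1).

Reading off H_k = ker ∂_k / im ∂_{k+1}:

  H_0: rank C_0 − rank ∂_1 = 9 − 8 = 1, and the invariant factors of ∂_1 are all 1, so H_0 ≅ Z.
  H_1: rank ker ∂_1 − rank ∂_2 = (27 − 8) − 17 = 2, and the invariant factors of ∂_2 are all 1, so H_1 ≅ Z^2.
  H_2: rank ker ∂_2 − rank ∂_3 = (18 − 17) − 0 = 1, and there is no ∂_3, so H_2 ≅ Z.

As a check, the Euler characteristic is 9 − 27 + 18 = 0, which agrees with 1 − 2 + 1 = 0.

H_0 ≅ Z,  H_1 ≅ Z^2,  H_2 ≅ Z.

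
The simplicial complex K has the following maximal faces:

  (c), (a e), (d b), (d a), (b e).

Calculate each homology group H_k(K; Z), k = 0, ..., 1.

Fix the vertex order a < b < c < d < e and write every simplex with vertices in increasing order. Then dim K = 1 and the simplices of K are:

  0-simplices (5): a, b, c, d, e
  1-simplices (4): ad, ae, bd, be

so the chain groups are C_0 ≅ Z^5, C_1 ≅ Z^4.

Boundary ∂_1: C_1 → C_0 sends each edge [p,q] (with p < q) to q − p. For instance
  ∂ae = e − a.
The resulting 5×4 matrix has rank 3, and its Smith normal form has invariant factors (1,1,1).

Now H_k = ker ∂_k / im ∂_{k+1}, so:

  H_0: rank C_0 − rank ∂_1 = 5 − 3 = 2, and the invariant factors of ∂_1 are all 1, so H_0 ≅ Z^2.
  H_1: rank ker ∂_1 − rank ∂_2 = (4 − 3) − 0 = 1, and there is no ∂_2, so H_1 ≅ Z.

H_0 = Z^2,  H_1 = Z.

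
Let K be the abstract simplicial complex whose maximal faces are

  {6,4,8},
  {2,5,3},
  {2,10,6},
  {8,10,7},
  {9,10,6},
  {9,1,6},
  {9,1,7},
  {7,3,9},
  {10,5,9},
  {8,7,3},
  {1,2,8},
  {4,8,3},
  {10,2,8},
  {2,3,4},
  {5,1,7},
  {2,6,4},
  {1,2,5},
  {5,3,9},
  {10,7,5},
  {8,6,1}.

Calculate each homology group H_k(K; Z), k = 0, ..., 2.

K has 10 vertices, 30 edges, 20 triangles.
rank ∂_0 = 0, rank ∂_1 = 9 ⇒ b_0 = 10 − 0 − 9 = 1; all invariant factors of ∂_1 are 1 so no torsion. So H_0 = Z.
rank ∂_1 = 9, rank ∂_2 = 20 ⇒ b_1 = 30 − 9 − 20 = 1; ∂_2 has invariant factor(s) [2] giving torsion. So H_1 = Z ⊕ Z/2Z.
rank ∂_2 = 20, rank ∂_3 = 0 ⇒ b_2 = 20 − 20 − 0 = 0. So H_2 = 0.

H_0 ≅ Z,  H_1 ≅ Z ⊕ Z/2Z,  H_2 = 0.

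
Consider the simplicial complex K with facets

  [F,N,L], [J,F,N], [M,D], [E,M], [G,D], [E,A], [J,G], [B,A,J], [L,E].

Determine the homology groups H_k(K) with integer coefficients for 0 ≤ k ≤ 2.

We work with the vertex ordering A < B < D < E < F < G < J < L < M < N. The simplices of K, each written with vertices in increasing order, are:

  0-simplices (10): A, B, D, E, F, G, J, L, M, N
  1-simplices (14): AB, AE, AJ, BJ, DG, DM, EL, EM, FJ, FL, FN, GJ, JN, LN
  2-simplices (3): ABJ, FJN, FLN

giving chain groups C_0 ≅ Z^10, C_1 ≅ Z^14, C_2 ≅ Z^3.

∂_1: C_1 → C_0 sends each edge [p,q] (with p < q) to q − p. For instance
  ∂AE = E − A.
The resulting 10×14 matrix has rank 9, and its Smith normal form has invariant factors (1,1,1,1,1,1,1,1,1).

Boundary ∂_2: C_2 → C_1 sends each 2-simplex [p,q,r] to [q,r] − [p,r] + [p,q]. For instance
  ∂FJN = JN − FN + FJ,
  ∂ABJ = BJ − AJ + AB.
As a 14×3 matrix over Z this has rank 3, with invariant factors (1,1,1).

From H_k ≅ ker(∂_k) / im(∂_{k+1}) we obtain:

  H_0: rank C_0 − rank ∂_1 = 10 − 9 = 1, and the invariant factors of ∂_1 are all 1, so H_0 ≅ Z.
  H_1: rank ker ∂_1 − rank ∂_2 = (14 − 9) − 3 = 2, and the invariant factors of ∂_2 are all 1, so H_1 ≅ Z^2.
  H_2: rank ker ∂_2 − rank ∂_3 = (3 − 3) − 0 = 0, and there is no ∂_3, so H_2 ≅ 0.

As a check, the Euler characteristic is 10 − 14 + 3 = -1, which agrees with 1 − 2 + 0 = -1.

H_0 = Z,  H_1 = Z^2,  H_2 = 0.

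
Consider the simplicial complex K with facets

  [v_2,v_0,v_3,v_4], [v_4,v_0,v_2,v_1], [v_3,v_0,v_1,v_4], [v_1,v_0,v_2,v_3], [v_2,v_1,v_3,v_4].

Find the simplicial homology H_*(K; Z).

We work with the vertex ordering v_0 < v_1 < v_2 < v_3 < v_4. The simplices of K, each written with vertices in increasing order, are:

  0-simplices (5): [v_0], [v_1], [v_2], [v_3], [v_4]
  1-simplices (10): [v_0,v_1], [v_0,v_2], [v_0,v_3], [v_0,v_4], [v_1,v_2], [v_1,v_3], [v_1,v_4], [v_2,v_3], [v_2,v_4], [v_3,v_4]
  2-simplices (10): [v_0,v_1,v_2], [v_0,v_1,v_3], [v_0,v_1,v_4], [v_0,v_2,v_3], [v_0,v_2,v_4], [v_0,v_3,v_4], [v_1,v_2,v_3], [v_1,v_2,v_4], [v_1,v_3,v_4], [v_2,v_3,v_4]
  3-simplices (5): [v_0,v_1,v_2,v_3], [v_0,v_1,v_2,v_4], [v_0,v_1,v_3,v_4], [v_0,v_2,v_3,v_4], [v_1,v_2,v_3,v_4]

so the chain groups are C_0 ≅ Z^5, C_1 ≅ Z^10, C_2 ≅ Z^10, C_3 ≅ Z^5.

∂_1: C_1 → C_0 is given by ∂[p,q] = [q] − [p]. For instance
  ∂[v_1,v_2] = [v_2] − [v_1].
The resulting 5×10 matrix has rank 4, and its Smith normal form has invariant factors (1,1,1,1).

Boundary ∂_2: C_2 → C_1 maps a triangle to the signed sum of its edges. For instance
  ∂[v_1,v_2,v_3] = [v_2,v_3] − [v_1,v_3] + [v_1,v_2],
  ∂[v_0,v_1,v_4] = [v_1,v_4] − [v_0,v_4] + [v_0,v_1].
The 10×10 boundary matrix has rank 6 and Smith normal form diag(1,1,1,1,1,1).

∂_3: C_3 → C_2 sends each 3-simplex σ to the alternating sum Σ_i (−1)^i (σ with its i-th vertex removed). For instance
  ∂[v_0,v_1,v_2,v_4] = [v_1,v_2,v_4] − [v_0,v_2,v_4] + [v_0,v_1,v_4] − [v_0,v_1,v_2],
  ∂[v_1,v_2,v_3,v_4] = [v_2,v_3,v_4] − [v_1,v_3,v_4] + [v_1,v_2,v_4] − [v_1,v_2,v_3].
The resulting 10×5 matrix has rank 4, and its Smith normal form has invariant factors (1,1,1,1).

Reading off H_k = ker ∂_k / im ∂_{k+1}:

  H_0: rank C_0 − rank ∂_1 = 5 − 4 = 1, and the invariant factors of ∂_1 are all 1, so H_0 ≅ Z.
  H_1: rank ker ∂_1 − rank ∂_2 = (10 − 4) − 6 = 0, and the invariant factors of ∂_2 are all 1, so H_1 ≅ 0.
  H_2: rank ker ∂_2 − rank ∂_3 = (10 − 6) − 4 = 0, and the invariant factors of ∂_3 are all 1, so H_2 ≅ 0.
  H_3: rank ker ∂_3 − rank ∂_4 = (5 − 4) − 0 = 1, and there is no ∂_4, so H_3 ≅ Z.

As a check, the Euler characteristic is 5 − 10 + 10 − 5 = 0, which agrees with 1 − 0 + 0 − 1 = 0.

H_0 = Z,  H_1 = 0,  H_2 = 0,  H_3 = Z.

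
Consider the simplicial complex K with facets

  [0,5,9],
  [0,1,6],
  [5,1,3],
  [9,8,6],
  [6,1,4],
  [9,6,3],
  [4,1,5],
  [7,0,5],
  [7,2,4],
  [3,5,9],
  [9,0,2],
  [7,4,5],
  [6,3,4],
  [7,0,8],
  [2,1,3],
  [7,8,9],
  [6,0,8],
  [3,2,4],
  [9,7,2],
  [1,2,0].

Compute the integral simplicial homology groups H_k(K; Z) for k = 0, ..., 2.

H_0 = Z,  H_1 = Z ⊕ Z/2Z,  H_2 = 0.

K has 10 vertices, 30 edges, 20 triangles.
rank ∂_0 = 0, rank ∂_1 = 9 ⇒ b_0 = 10 − 0 − 9 = 1; all invariant factors of ∂_1 are 1 so no torsion. So H_0 ≅ Z.
rank ∂_1 = 9, rank ∂_2 = 20 ⇒ b_1 = 30 − 9 − 20 = 1; ∂_2 has invariant factor(s) [2] giving torsion. So H_1 ≅ Z ⊕ Z/2Z.
rank ∂_2 = 20, rank ∂_3 = 0 ⇒ b_2 = 20 − 20 − 0 = 0. So H_2 ≅ 0.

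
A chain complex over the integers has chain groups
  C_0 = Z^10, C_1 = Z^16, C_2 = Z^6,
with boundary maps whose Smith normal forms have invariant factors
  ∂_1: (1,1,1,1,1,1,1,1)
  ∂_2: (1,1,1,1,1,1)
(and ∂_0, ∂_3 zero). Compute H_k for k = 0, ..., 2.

H_0: b_0 = 10 − 0 − 8 = 2; torsion from ∂_1 factors > 1: none. So H_0 ≅ Z^2.
H_1: b_1 = 16 − 8 − 6 = 2; torsion from ∂_2 factors > 1: none. So H_1 ≅ Z^2.
H_2: b_2 = 6 − 6 − 0 = 0; torsion from ∂_3 factors > 1: none. So H_2 ≅ 0.

H_0 ≅ Z^2,  H_1 ≅ Z^2,  H_2 = 0.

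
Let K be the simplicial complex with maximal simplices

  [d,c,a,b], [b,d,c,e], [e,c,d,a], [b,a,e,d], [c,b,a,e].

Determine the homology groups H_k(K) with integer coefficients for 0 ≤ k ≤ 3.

H_0 ≅ Z,  H_1 = 0,  H_2 = 0,  H_3 ≅ Z.

Take the total order a < b < c < d < e on the vertex set. Then K (dimension 3) consists of the simplices:

  0-simplices (5): a, b, c, d, e
  1-simplices (10): ab, ac, ad, ae, bc, bd, be, cd, ce, de
  2-simplices (10): abc, abd, abe, acd, ace, ade, bcd, bce, bde, cde
  3-simplices (5): abcd, abce, abde, acde, bcde

Hence C_0 ≅ Z^5, C_1 ≅ Z^10, C_2 ≅ Z^10, C_3 ≅ Z^5.

Boundary ∂_1: C_1 → C_0 sends each edge [p,q] (with p < q) to q − p. For instance
  ∂bc = c − b.
The 5×10 boundary matrix has rank 4 and Smith normal form diag(1,1,1,1).

Boundary ∂_2: C_2 → C_1 acts by ∂[p,q,r] = [q,r] − [p,r] + [p,q]. For instance
  ∂cde = de − ce + cd,
  ∂bde = de − be + bd.
The resulting 10×10 matrix has rank 6, and its Smith normal form has invariant factors (1,1,1,1,1,1).

The boundary map ∂_3: C_3 → C_2 sends each 3-simplex σ to the alternating sum Σ_i (−1)^i (σ with its i-th vertex removed). For instance
  ∂abcd = bcd − acd + abd − abc,
  ∂abde = bde − ade + abe − abd.
The 10×5 boundary matrix has rank 4 and Smith normal form diag(1,1,1,1).

Now H_k = ker ∂_k / im ∂_{k+1}, so:

  H_0: rank C_0 − rank ∂_1 = 5 − 4 = 1, and the invariant factors of ∂_1 are all 1, so H_0 ≅ Z.
  H_1: rank ker ∂_1 − rank ∂_2 = (10 − 4) − 6 = 0, and the invariant factors of ∂_2 are all 1, so H_1 ≅ 0.
  H_2: rank ker ∂_2 − rank ∂_3 = (10 − 6) − 4 = 0, and the invariant factors of ∂_3 are all 1, so H_2 ≅ 0.
  H_3: rank ker ∂_3 − rank ∂_4 = (5 − 4) − 0 = 1, and there is no ∂_4, so H_3 ≅ Z.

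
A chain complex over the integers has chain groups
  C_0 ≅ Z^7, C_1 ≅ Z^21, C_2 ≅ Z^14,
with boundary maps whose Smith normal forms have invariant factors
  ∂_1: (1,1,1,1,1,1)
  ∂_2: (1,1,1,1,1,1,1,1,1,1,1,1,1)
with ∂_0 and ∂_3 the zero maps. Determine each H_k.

H_0: b_0 = 7 − 0 − 6 = 1; torsion from ∂_1 factors > 1: none. So H_0 ≅ Z.
H_1: b_1 = 21 − 6 − 13 = 2; torsion from ∂_2 factors > 1: none. So H_1 ≅ Z^2.
H_2: b_2 = 14 − 13 − 0 = 1; torsion from ∂_3 factors > 1: none. So H_2 ≅ Z.

H_0 ≅ Z,  H_1 ≅ Z^2,  H_2 ≅ Z.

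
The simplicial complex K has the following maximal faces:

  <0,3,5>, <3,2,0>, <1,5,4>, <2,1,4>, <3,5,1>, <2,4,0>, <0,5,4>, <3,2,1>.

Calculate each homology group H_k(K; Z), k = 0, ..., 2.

H_0 = Z,  H_1 = 0,  H_2 = Z.

K has 6 vertices, 12 edges, 8 triangles.
rank ∂_0 = 0, rank ∂_1 = 5 ⇒ b_0 = 6 − 0 − 5 = 1; all invariant factors of ∂_1 are 1 so no torsion. So H_0 = Z.
rank ∂_1 = 5, rank ∂_2 = 7 ⇒ b_1 = 12 − 5 − 7 = 0; all invariant factors of ∂_2 are 1 so no torsion. So H_1 = 0.
rank ∂_2 = 7, rank ∂_3 = 0 ⇒ b_2 = 8 − 7 − 0 = 1. So H_2 = Z.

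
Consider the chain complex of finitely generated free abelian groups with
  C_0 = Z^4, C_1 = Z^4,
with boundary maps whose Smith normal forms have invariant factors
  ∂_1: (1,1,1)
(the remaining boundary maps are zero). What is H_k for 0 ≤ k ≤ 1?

H_0: b_0 = 4 − 0 − 3 = 1; torsion from ∂_1 factors > 1: none. So H_0 = Z.
H_1: b_1 = 4 − 3 − 0 = 1; torsion from ∂_2 factors > 1: none. So H_1 = Z.

H_0 = Z,  H_1 = Z.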